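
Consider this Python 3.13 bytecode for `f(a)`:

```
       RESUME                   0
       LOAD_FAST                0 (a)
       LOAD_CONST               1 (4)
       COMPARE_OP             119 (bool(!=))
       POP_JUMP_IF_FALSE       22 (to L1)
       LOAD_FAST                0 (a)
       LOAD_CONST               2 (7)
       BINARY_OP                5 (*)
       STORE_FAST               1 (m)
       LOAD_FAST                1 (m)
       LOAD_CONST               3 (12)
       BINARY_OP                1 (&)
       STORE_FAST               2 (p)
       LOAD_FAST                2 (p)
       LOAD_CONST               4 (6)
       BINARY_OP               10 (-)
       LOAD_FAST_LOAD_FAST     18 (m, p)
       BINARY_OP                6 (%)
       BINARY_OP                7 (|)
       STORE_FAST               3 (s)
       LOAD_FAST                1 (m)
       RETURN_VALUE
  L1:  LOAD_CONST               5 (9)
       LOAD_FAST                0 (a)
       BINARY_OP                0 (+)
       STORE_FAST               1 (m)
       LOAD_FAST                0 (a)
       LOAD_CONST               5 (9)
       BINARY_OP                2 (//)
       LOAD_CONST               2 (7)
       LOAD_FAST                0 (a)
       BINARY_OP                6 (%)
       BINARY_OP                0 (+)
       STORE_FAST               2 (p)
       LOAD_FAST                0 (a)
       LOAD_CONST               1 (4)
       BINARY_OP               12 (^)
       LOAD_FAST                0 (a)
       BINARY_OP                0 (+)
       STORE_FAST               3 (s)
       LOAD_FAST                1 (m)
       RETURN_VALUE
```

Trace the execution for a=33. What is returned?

231

LOAD_FAST a → push 33. Stack: [33]
LOAD_CONST → push 4. Stack: [33, 4]
COMPARE_OP bool(!=) → 33 vs 4 = True. Stack: [True]
POP_JUMP_IF_FALSE → pop True; no jump. Stack: []
LOAD_FAST a → push 33. Stack: [33]
LOAD_CONST → push 7. Stack: [33, 7]
BINARY_OP * → 33 * 7 = 231. Stack: [231]
STORE_FAST m → m=231. Stack: []
LOAD_FAST m → push 231. Stack: [231]
LOAD_CONST → push 12. Stack: [231, 12]
BINARY_OP & → 231 & 12 = 4. Stack: [4]
STORE_FAST p → p=4. Stack: []
LOAD_FAST p → push 4. Stack: [4]
LOAD_CONST → push 6. Stack: [4, 6]
BINARY_OP - → 4 - 6 = -2. Stack: [-2]
LOAD_FAST_LOAD_FAST m,p → push 231,4. Stack: [-2, 231, 4]
BINARY_OP % → 231 % 4 = 3. Stack: [-2, 3]
BINARY_OP | → -2 | 3 = -1. Stack: [-1]
STORE_FAST s → s=-1. Stack: []
LOAD_FAST m → push 231. Stack: [231]
RETURN_VALUE → return 231.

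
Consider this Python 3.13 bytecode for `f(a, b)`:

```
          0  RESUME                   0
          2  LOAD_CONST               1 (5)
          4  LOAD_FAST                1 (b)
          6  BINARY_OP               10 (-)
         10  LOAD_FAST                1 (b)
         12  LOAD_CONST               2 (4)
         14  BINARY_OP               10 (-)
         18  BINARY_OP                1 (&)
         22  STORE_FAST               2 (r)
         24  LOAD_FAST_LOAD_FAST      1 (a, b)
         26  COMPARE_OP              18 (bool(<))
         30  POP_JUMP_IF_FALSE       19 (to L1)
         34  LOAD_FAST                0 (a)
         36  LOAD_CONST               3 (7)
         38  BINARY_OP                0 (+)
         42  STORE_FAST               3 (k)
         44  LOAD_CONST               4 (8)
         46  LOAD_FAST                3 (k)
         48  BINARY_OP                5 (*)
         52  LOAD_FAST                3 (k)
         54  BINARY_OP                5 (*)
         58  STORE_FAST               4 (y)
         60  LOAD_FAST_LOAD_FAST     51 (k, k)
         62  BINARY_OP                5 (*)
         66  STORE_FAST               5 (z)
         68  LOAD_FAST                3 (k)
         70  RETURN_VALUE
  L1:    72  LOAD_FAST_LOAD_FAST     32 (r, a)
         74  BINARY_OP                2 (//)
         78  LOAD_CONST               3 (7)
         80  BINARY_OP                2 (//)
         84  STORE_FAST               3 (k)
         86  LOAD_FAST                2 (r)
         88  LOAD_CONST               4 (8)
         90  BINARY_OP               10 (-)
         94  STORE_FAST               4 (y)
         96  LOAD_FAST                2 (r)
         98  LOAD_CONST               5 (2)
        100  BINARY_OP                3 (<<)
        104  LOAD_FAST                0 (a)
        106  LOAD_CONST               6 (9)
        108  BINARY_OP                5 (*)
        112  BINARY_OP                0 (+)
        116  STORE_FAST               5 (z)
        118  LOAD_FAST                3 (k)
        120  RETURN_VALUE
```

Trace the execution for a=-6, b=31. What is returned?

LOAD_CONST → push 5. Stack: [5]
LOAD_FAST b → push 31. Stack: [5, 31]
BINARY_OP - → 5 - 31 = -26. Stack: [-26]
LOAD_FAST b → push 31. Stack: [-26, 31]
LOAD_CONST → push 4. Stack: [-26, 31, 4]
BINARY_OP - → 31 - 4 = 27. Stack: [-26, 27]
BINARY_OP & → -26 & 27 = 2. Stack: [2]
STORE_FAST r → r=2. Stack: []
LOAD_FAST_LOAD_FAST a,b → push -6,31. Stack: [-6, 31]
COMPARE_OP bool(<) → -6 vs 31 = True. Stack: [True]
POP_JUMP_IF_FALSE → pop True; no jump. Stack: []
LOAD_FAST a → push -6. Stack: [-6]
LOAD_CONST → push 7. Stack: [-6, 7]
BINARY_OP + → -6 + 7 = 1. Stack: [1]
STORE_FAST k → k=1. Stack: []
LOAD_CONST → push 8. Stack: [8]
LOAD_FAST k → push 1. Stack: [8, 1]
BINARY_OP * → 8 * 1 = 8. Stack: [8]
LOAD_FAST k → push 1. Stack: [8, 1]
BINARY_OP * → 8 * 1 = 8. Stack: [8]
STORE_FAST y → y=8. Stack: []
LOAD_FAST_LOAD_FAST k,k → push 1,1. Stack: [1, 1]
BINARY_OP * → 1 * 1 = 1. Stack: [1]
STORE_FAST z → z=1. Stack: []
LOAD_FAST k → push 1. Stack: [1]
RETURN_VALUE → return 1.

1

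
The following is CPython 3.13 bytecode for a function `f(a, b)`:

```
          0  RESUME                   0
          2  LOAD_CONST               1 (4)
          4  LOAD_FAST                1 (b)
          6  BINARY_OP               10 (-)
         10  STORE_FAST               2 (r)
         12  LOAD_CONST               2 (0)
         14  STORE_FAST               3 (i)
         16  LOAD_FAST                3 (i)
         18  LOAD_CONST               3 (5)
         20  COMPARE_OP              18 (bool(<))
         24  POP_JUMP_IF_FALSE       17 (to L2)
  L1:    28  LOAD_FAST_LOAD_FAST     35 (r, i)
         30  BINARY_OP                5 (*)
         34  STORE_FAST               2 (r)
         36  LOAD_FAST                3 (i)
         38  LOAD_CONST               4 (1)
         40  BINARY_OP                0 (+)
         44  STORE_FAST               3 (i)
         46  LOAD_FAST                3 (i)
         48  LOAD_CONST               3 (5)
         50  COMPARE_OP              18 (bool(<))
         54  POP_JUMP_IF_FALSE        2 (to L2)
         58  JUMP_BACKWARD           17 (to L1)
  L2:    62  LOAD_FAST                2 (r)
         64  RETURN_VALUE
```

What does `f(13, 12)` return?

0

LOAD_CONST → push 4
LOAD_FAST b → push 12
BINARY_OP - → 4 - 12 = -8
STORE_FAST r → r=-8
LOAD_CONST → push 0
STORE_FAST i → i=0
LOAD_FAST i → push 0
LOAD_CONST → push 5
COMPARE_OP bool(<) → 0 vs 5 = True
POP_JUMP_IF_FALSE → pop True; no jump
LOAD_FAST_LOAD_FAST r,i → push -8,0
BINARY_OP * → -8 * 0 = 0
STORE_FAST r → r=0
LOAD_FAST i → push 0
LOAD_CONST → push 1
BINARY_OP + → 0 + 1 = 1
STORE_FAST i → i=1
LOAD_FAST i → push 1
LOAD_CONST → push 5
COMPARE_OP bool(<) → 1 vs 5 = True
POP_JUMP_IF_FALSE → pop True; no jump
LOAD_FAST_LOAD_FAST r,i → push 0,1
BINARY_OP * → 0 * 1 = 0
STORE_FAST r → r=0
LOAD_FAST i → push 1
LOAD_CONST → push 1
BINARY_OP + → 1 + 1 = 2
STORE_FAST i → i=2
LOAD_FAST i → push 2
LOAD_CONST → push 5
COMPARE_OP bool(<) → 2 vs 5 = True
POP_JUMP_IF_FALSE → pop True; no jump
LOAD_FAST_LOAD_FAST r,i → push 0,2
BINARY_OP * → 0 * 2 = 0
STORE_FAST r → r=0
LOAD_FAST i → push 2
LOAD_CONST → push 1
BINARY_OP + → 2 + 1 = 3
STORE_FAST i → i=3
LOAD_FAST i → push 3
LOAD_CONST → push 5
COMPARE_OP bool(<) → 3 vs 5 = True
POP_JUMP_IF_FALSE → pop True; no jump
LOAD_FAST_LOAD_FAST r,i → push 0,3
BINARY_OP * → 0 * 3 = 0
STORE_FAST r → r=0
LOAD_FAST i → push 3
LOAD_CONST → push 1
BINARY_OP + → 3 + 1 = 4
STORE_FAST i → i=4
LOAD_FAST i → push 4
LOAD_CONST → push 5
COMPARE_OP bool(<) → 4 vs 5 = True
POP_JUMP_IF_FALSE → pop True; no jump
LOAD_FAST_LOAD_FAST r,i → push 0,4
BINARY_OP * → 0 * 4 = 0
STORE_FAST r → r=0
LOAD_FAST i → push 4
LOAD_CONST → push 1
BINARY_OP + → 4 + 1 = 5
STORE_FAST i → i=5
LOAD_FAST i → push 5
LOAD_CONST → push 5
COMPARE_OP bool(<) → 5 vs 5 = False
POP_JUMP_IF_FALSE → pop False; jump
LOAD_FAST r → push 0
RETURN_VALUE → return 0.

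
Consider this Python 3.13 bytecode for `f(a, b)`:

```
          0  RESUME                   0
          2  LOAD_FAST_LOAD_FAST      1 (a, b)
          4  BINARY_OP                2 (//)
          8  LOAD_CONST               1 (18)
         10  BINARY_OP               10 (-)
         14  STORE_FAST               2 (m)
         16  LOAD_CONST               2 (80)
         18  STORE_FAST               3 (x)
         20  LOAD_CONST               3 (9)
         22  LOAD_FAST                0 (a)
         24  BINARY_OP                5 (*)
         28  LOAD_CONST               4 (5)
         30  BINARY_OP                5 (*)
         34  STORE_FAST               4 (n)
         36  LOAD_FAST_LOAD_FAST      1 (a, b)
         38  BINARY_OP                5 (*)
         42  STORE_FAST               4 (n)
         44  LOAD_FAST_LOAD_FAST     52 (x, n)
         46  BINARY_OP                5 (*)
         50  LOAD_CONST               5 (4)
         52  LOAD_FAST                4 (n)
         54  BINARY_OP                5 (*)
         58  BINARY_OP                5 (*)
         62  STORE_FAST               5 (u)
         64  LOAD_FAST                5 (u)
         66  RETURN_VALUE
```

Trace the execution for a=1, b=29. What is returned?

LOAD_FAST_LOAD_FAST a,b → push 1,29. Stack: [1, 29]
BINARY_OP // → 1 // 29 = 0. Stack: [0]
LOAD_CONST → push 18. Stack: [0, 18]
BINARY_OP - → 0 - 18 = -18. Stack: [-18]
STORE_FAST m → m=-18. Stack: []
LOAD_CONST → push 80. Stack: [80]
STORE_FAST x → x=80. Stack: []
LOAD_CONST → push 9. Stack: [9]
LOAD_FAST a → push 1. Stack: [9, 1]
BINARY_OP * → 9 * 1 = 9. Stack: [9]
LOAD_CONST → push 5. Stack: [9, 5]
BINARY_OP * → 9 * 5 = 45. Stack: [45]
STORE_FAST n → n=45. Stack: []
LOAD_FAST_LOAD_FAST a,b → push 1,29. Stack: [1, 29]
BINARY_OP * → 1 * 29 = 29. Stack: [29]
STORE_FAST n → n=29. Stack: []
LOAD_FAST_LOAD_FAST x,n → push 80,29. Stack: [80, 29]
BINARY_OP * → 80 * 29 = 2320. Stack: [2320]
LOAD_CONST → push 4. Stack: [2320, 4]
LOAD_FAST n → push 29. Stack: [2320, 4, 29]
BINARY_OP * → 4 * 29 = 116. Stack: [2320, 116]
BINARY_OP * → 2320 * 116 = 269120. Stack: [269120]
STORE_FAST u → u=269120. Stack: []
LOAD_FAST u → push 269120. Stack: [269120]
RETURN_VALUE → return 269120.

269120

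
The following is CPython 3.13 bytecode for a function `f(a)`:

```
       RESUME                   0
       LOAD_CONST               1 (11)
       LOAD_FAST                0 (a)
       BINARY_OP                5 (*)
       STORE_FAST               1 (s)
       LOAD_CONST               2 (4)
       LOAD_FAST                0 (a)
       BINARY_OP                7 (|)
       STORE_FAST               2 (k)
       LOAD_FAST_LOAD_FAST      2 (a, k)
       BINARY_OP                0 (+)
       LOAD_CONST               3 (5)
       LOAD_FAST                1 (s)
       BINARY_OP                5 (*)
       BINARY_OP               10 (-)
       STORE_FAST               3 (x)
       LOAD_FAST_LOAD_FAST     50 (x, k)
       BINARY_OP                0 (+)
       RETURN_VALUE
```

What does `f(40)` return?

-2072

LOAD_CONST → push 11. Stack: [11]
LOAD_FAST a → push 40. Stack: [11, 40]
BINARY_OP * → 11 * 40 = 440. Stack: [440]
STORE_FAST s → s=440. Stack: []
LOAD_CONST → push 4. Stack: [4]
LOAD_FAST a → push 40. Stack: [4, 40]
BINARY_OP | → 4 | 40 = 44. Stack: [44]
STORE_FAST k → k=44. Stack: []
LOAD_FAST_LOAD_FAST a,k → push 40,44. Stack: [40, 44]
BINARY_OP + → 40 + 44 = 84. Stack: [84]
LOAD_CONST → push 5. Stack: [84, 5]
LOAD_FAST s → push 440. Stack: [84, 5, 440]
BINARY_OP * → 5 * 440 = 2200. Stack: [84, 2200]
BINARY_OP - → 84 - 2200 = -2116. Stack: [-2116]
STORE_FAST x → x=-2116. Stack: []
LOAD_FAST_LOAD_FAST x,k → push -2116,44. Stack: [-2116, 44]
BINARY_OP + → -2116 + 44 = -2072. Stack: [-2072]
RETURN_VALUE → return -2072.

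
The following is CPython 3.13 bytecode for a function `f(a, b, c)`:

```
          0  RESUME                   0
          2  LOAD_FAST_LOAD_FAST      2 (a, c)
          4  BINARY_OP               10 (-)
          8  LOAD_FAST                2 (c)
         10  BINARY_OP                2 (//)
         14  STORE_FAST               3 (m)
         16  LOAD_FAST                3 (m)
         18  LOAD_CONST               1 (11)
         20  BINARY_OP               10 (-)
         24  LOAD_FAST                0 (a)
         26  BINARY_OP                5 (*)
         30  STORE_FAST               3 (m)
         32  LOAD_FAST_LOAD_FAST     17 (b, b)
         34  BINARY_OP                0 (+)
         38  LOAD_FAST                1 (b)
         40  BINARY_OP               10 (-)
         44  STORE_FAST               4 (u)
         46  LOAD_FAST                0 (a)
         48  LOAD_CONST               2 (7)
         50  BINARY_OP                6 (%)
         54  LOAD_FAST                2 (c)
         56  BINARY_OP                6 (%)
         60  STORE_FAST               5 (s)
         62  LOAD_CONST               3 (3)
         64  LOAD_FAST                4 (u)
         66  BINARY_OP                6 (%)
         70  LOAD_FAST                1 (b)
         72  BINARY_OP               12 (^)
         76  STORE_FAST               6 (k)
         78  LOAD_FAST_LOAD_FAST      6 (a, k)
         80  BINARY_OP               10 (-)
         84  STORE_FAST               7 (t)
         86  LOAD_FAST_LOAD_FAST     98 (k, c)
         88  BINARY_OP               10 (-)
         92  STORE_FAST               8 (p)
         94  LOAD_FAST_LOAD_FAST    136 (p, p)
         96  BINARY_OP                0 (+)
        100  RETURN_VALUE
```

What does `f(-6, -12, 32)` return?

-58

LOAD_FAST_LOAD_FAST a,c → push -6,32. Stack: [-6, 32]
BINARY_OP - → -6 - 32 = -38. Stack: [-38]
LOAD_FAST c → push 32. Stack: [-38, 32]
BINARY_OP // → -38 // 32 = -2. Stack: [-2]
STORE_FAST m → m=-2. Stack: []
LOAD_FAST m → push -2. Stack: [-2]
LOAD_CONST → push 11. Stack: [-2, 11]
BINARY_OP - → -2 - 11 = -13. Stack: [-13]
LOAD_FAST a → push -6. Stack: [-13, -6]
BINARY_OP * → -13 * -6 = 78. Stack: [78]
STORE_FAST m → m=78. Stack: []
LOAD_FAST_LOAD_FAST b,b → push -12,-12. Stack: [-12, -12]
BINARY_OP + → -12 + -12 = -24. Stack: [-24]
LOAD_FAST b → push -12. Stack: [-24, -12]
BINARY_OP - → -24 - -12 = -12. Stack: [-12]
STORE_FAST u → u=-12. Stack: []
LOAD_FAST a → push -6. Stack: [-6]
LOAD_CONST → push 7. Stack: [-6, 7]
BINARY_OP % → -6 % 7 = 1. Stack: [1]
LOAD_FAST c → push 32. Stack: [1, 32]
BINARY_OP % → 1 % 32 = 1. Stack: [1]
STORE_FAST s → s=1. Stack: []
LOAD_CONST → push 3. Stack: [3]
LOAD_FAST u → push -12. Stack: [3, -12]
BINARY_OP % → 3 % -12 = -9. Stack: [-9]
LOAD_FAST b → push -12. Stack: [-9, -12]
BINARY_OP ^ → -9 ^ -12 = 3. Stack: [3]
STORE_FAST k → k=3. Stack: []
LOAD_FAST_LOAD_FAST a,k → push -6,3. Stack: [-6, 3]
BINARY_OP - → -6 - 3 = -9. Stack: [-9]
STORE_FAST t → t=-9. Stack: []
LOAD_FAST_LOAD_FAST k,c → push 3,32. Stack: [3, 32]
BINARY_OP - → 3 - 32 = -29. Stack: [-29]
STORE_FAST p → p=-29. Stack: []
LOAD_FAST_LOAD_FAST p,p → push -29,-29. Stack: [-29, -29]
BINARY_OP + → -29 + -29 = -58. Stack: [-58]
RETURN_VALUE → return -58.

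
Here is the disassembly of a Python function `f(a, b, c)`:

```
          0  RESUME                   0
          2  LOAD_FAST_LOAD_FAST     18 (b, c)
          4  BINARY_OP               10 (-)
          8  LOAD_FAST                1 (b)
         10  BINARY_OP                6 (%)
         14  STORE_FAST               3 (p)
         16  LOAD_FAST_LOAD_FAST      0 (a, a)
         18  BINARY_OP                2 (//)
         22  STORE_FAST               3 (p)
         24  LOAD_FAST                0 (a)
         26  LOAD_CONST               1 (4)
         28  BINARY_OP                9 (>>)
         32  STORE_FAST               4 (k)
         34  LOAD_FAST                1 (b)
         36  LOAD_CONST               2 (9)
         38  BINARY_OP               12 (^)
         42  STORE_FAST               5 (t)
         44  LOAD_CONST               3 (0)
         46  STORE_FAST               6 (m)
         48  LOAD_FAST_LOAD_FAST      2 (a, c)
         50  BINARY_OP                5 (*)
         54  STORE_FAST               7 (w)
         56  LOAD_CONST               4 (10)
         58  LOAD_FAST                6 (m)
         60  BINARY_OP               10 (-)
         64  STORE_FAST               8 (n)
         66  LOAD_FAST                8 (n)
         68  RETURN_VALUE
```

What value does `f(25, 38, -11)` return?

LOAD_FAST_LOAD_FAST b,c → push 38,-11. Stack: [38, -11]
BINARY_OP - → 38 - -11 = 49. Stack: [49]
LOAD_FAST b → push 38. Stack: [49, 38]
BINARY_OP % → 49 % 38 = 11. Stack: [11]
STORE_FAST p → p=11. Stack: []
LOAD_FAST_LOAD_FAST a,a → push 25,25. Stack: [25, 25]
BINARY_OP // → 25 // 25 = 1. Stack: [1]
STORE_FAST p → p=1. Stack: []
LOAD_FAST a → push 25. Stack: [25]
LOAD_CONST → push 4. Stack: [25, 4]
BINARY_OP >> → 25 >> 4 = 1. Stack: [1]
STORE_FAST k → k=1. Stack: []
LOAD_FAST b → push 38. Stack: [38]
LOAD_CONST → push 9. Stack: [38, 9]
BINARY_OP ^ → 38 ^ 9 = 47. Stack: [47]
STORE_FAST t → t=47. Stack: []
LOAD_CONST → push 0. Stack: [0]
STORE_FAST m → m=0. Stack: []
LOAD_FAST_LOAD_FAST a,c → push 25,-11. Stack: [25, -11]
BINARY_OP * → 25 * -11 = -275. Stack: [-275]
STORE_FAST w → w=-275. Stack: []
LOAD_CONST → push 10. Stack: [10]
LOAD_FAST m → push 0. Stack: [10, 0]
BINARY_OP - → 10 - 0 = 10. Stack: [10]
STORE_FAST n → n=10. Stack: []
LOAD_FAST n → push 10. Stack: [10]
RETURN_VALUE → return 10.

10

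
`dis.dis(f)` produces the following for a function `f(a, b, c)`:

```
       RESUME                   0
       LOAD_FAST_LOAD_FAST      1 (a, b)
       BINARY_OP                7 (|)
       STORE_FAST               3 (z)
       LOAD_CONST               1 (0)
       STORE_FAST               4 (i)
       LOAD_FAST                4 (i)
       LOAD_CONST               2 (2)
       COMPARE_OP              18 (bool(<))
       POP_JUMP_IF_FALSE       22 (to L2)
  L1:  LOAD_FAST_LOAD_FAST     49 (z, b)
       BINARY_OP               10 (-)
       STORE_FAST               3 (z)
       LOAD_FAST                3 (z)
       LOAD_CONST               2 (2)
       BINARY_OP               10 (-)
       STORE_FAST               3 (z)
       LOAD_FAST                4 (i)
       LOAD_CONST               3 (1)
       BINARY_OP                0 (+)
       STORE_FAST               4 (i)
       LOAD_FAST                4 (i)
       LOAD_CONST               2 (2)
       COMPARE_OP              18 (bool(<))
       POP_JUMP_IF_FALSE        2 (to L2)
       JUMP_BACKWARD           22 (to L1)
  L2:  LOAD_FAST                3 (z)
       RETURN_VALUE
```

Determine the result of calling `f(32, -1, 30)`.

LOAD_FAST_LOAD_FAST a,b → push 32,-1. Stack: [32, -1]
BINARY_OP | → 32 | -1 = -1. Stack: [-1]
STORE_FAST z → z=-1. Stack: []
LOAD_CONST → push 0. Stack: [0]
STORE_FAST i → i=0. Stack: []
LOAD_FAST i → push 0. Stack: [0]
LOAD_CONST → push 2. Stack: [0, 2]
COMPARE_OP bool(<) → 0 vs 2 = True. Stack: [True]
POP_JUMP_IF_FALSE → pop True; no jump. Stack: []
LOAD_FAST_LOAD_FAST z,b → push -1,-1. Stack: [-1, -1]
BINARY_OP - → -1 - -1 = 0. Stack: [0]
STORE_FAST z → z=0. Stack: []
LOAD_FAST z → push 0. Stack: [0]
LOAD_CONST → push 2. Stack: [0, 2]
BINARY_OP - → 0 - 2 = -2. Stack: [-2]
STORE_FAST z → z=-2. Stack: []
LOAD_FAST i → push 0. Stack: [0]
LOAD_CONST → push 1. Stack: [0, 1]
BINARY_OP + → 0 + 1 = 1. Stack: [1]
STORE_FAST i → i=1. Stack: []
LOAD_FAST i → push 1. Stack: [1]
LOAD_CONST → push 2. Stack: [1, 2]
COMPARE_OP bool(<) → 1 vs 2 = True. Stack: [True]
POP_JUMP_IF_FALSE → pop True; no jump. Stack: []
LOAD_FAST_LOAD_FAST z,b → push -2,-1. Stack: [-2, -1]
BINARY_OP - → -2 - -1 = -1. Stack: [-1]
STORE_FAST z → z=-1. Stack: []
LOAD_FAST z → push -1. Stack: [-1]
LOAD_CONST → push 2. Stack: [-1, 2]
BINARY_OP - → -1 - 2 = -3. Stack: [-3]
STORE_FAST z → z=-3. Stack: []
LOAD_FAST i → push 1. Stack: [1]
LOAD_CONST → push 1. Stack: [1, 1]
BINARY_OP + → 1 + 1 = 2. Stack: [2]
STORE_FAST i → i=2. Stack: []
LOAD_FAST i → push 2. Stack: [2]
LOAD_CONST → push 2. Stack: [2, 2]
COMPARE_OP bool(<) → 2 vs 2 = False. Stack: [False]
POP_JUMP_IF_FALSE → pop False; jump. Stack: []
LOAD_FAST z → push -3. Stack: [-3]
RETURN_VALUE → return -3.

-3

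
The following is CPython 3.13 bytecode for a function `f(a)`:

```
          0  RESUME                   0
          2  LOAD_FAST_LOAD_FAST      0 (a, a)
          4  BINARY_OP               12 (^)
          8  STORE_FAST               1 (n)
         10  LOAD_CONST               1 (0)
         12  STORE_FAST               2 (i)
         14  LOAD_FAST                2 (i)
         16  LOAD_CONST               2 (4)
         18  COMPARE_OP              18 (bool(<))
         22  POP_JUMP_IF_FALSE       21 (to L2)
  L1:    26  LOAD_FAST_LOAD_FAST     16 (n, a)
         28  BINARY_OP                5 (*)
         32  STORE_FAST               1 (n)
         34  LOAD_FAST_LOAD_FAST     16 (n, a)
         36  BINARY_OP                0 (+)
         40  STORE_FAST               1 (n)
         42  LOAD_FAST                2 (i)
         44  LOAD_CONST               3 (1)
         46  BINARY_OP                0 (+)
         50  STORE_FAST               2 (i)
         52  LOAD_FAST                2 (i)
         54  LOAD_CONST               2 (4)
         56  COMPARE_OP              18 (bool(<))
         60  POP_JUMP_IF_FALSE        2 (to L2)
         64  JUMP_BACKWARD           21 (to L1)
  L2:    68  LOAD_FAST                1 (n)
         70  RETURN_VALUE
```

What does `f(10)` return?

11110

LOAD_FAST_LOAD_FAST a,a → push 10,10
BINARY_OP ^ → 10 ^ 10 = 0
STORE_FAST n → n=0
LOAD_CONST → push 0
STORE_FAST i → i=0
LOAD_FAST i → push 0
LOAD_CONST → push 4
COMPARE_OP bool(<) → 0 vs 4 = True
POP_JUMP_IF_FALSE → pop True; no jump
LOAD_FAST_LOAD_FAST n,a → push 0,10
BINARY_OP * → 0 * 10 = 0
STORE_FAST n → n=0
LOAD_FAST_LOAD_FAST n,a → push 0,10
BINARY_OP + → 0 + 10 = 10
STORE_FAST n → n=10
LOAD_FAST i → push 0
LOAD_CONST → push 1
BINARY_OP + → 0 + 1 = 1
STORE_FAST i → i=1
LOAD_FAST i → push 1
LOAD_CONST → push 4
COMPARE_OP bool(<) → 1 vs 4 = True
POP_JUMP_IF_FALSE → pop True; no jump
LOAD_FAST_LOAD_FAST n,a → push 10,10
BINARY_OP * → 10 * 10 = 100
STORE_FAST n → n=100
LOAD_FAST_LOAD_FAST n,a → push 100,10
BINARY_OP + → 100 + 10 = 110
STORE_FAST n → n=110
LOAD_FAST i → push 1
LOAD_CONST → push 1
BINARY_OP + → 1 + 1 = 2
STORE_FAST i → i=2
LOAD_FAST i → push 2
LOAD_CONST → push 4
COMPARE_OP bool(<) → 2 vs 4 = True
POP_JUMP_IF_FALSE → pop True; no jump
LOAD_FAST_LOAD_FAST n,a → push 110,10
BINARY_OP * → 110 * 10 = 1100
STORE_FAST n → n=1100
LOAD_FAST_LOAD_FAST n,a → push 1100,10
BINARY_OP + → 1100 + 10 = 1110
STORE_FAST n → n=1110
LOAD_FAST i → push 2
LOAD_CONST → push 1
BINARY_OP + → 2 + 1 = 3
STORE_FAST i → i=3
LOAD_FAST i → push 3
LOAD_CONST → push 4
COMPARE_OP bool(<) → 3 vs 4 = True
POP_JUMP_IF_FALSE → pop True; no jump
LOAD_FAST_LOAD_FAST n,a → push 1110,10
BINARY_OP * → 1110 * 10 = 11100
STORE_FAST n → n=11100
LOAD_FAST_LOAD_FAST n,a → push 11100,10
BINARY_OP + → 11100 + 10 = 11110
STORE_FAST n → n=11110
LOAD_FAST i → push 3
LOAD_CONST → push 1
BINARY_OP + → 3 + 1 = 4
STORE_FAST i → i=4
LOAD_FAST i → push 4
LOAD_CONST → push 4
COMPARE_OP bool(<) → 4 vs 4 = False
POP_JUMP_IF_FALSE → pop False; jump
LOAD_FAST n → push 11110
RETURN_VALUE → return 11110.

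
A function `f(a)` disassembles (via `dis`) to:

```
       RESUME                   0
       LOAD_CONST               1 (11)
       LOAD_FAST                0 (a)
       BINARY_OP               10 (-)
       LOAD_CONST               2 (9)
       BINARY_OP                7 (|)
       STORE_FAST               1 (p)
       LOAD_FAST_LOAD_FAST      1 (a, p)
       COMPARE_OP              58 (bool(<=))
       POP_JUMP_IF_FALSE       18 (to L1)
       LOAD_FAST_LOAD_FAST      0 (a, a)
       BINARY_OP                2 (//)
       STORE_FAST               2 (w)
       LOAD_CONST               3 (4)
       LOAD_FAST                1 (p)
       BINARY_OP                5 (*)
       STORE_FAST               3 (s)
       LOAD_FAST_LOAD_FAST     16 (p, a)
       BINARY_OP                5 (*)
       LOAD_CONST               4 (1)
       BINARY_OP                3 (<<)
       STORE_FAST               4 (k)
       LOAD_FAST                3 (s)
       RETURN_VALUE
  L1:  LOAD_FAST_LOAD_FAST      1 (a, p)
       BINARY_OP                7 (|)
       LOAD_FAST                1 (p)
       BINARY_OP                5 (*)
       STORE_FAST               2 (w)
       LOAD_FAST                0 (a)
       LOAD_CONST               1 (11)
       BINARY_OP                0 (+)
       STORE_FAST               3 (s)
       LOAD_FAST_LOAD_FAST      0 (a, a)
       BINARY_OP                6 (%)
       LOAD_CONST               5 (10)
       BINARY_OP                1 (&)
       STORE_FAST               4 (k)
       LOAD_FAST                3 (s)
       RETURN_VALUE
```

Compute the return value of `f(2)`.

36

LOAD_CONST → push 11. Stack: [11]
LOAD_FAST a → push 2. Stack: [11, 2]
BINARY_OP - → 11 - 2 = 9. Stack: [9]
LOAD_CONST → push 9. Stack: [9, 9]
BINARY_OP | → 9 | 9 = 9. Stack: [9]
STORE_FAST p → p=9. Stack: []
LOAD_FAST_LOAD_FAST a,p → push 2,9. Stack: [2, 9]
COMPARE_OP bool(<=) → 2 vs 9 = True. Stack: [True]
POP_JUMP_IF_FALSE → pop True; no jump. Stack: []
LOAD_FAST_LOAD_FAST a,a → push 2,2. Stack: [2, 2]
BINARY_OP // → 2 // 2 = 1. Stack: [1]
STORE_FAST w → w=1. Stack: []
LOAD_CONST → push 4. Stack: [4]
LOAD_FAST p → push 9. Stack: [4, 9]
BINARY_OP * → 4 * 9 = 36. Stack: [36]
STORE_FAST s → s=36. Stack: []
LOAD_FAST_LOAD_FAST p,a → push 9,2. Stack: [9, 2]
BINARY_OP * → 9 * 2 = 18. Stack: [18]
LOAD_CONST → push 1. Stack: [18, 1]
BINARY_OP << → 18 << 1 = 36. Stack: [36]
STORE_FAST k → k=36. Stack: []
LOAD_FAST s → push 36. Stack: [36]
RETURN_VALUE → return 36.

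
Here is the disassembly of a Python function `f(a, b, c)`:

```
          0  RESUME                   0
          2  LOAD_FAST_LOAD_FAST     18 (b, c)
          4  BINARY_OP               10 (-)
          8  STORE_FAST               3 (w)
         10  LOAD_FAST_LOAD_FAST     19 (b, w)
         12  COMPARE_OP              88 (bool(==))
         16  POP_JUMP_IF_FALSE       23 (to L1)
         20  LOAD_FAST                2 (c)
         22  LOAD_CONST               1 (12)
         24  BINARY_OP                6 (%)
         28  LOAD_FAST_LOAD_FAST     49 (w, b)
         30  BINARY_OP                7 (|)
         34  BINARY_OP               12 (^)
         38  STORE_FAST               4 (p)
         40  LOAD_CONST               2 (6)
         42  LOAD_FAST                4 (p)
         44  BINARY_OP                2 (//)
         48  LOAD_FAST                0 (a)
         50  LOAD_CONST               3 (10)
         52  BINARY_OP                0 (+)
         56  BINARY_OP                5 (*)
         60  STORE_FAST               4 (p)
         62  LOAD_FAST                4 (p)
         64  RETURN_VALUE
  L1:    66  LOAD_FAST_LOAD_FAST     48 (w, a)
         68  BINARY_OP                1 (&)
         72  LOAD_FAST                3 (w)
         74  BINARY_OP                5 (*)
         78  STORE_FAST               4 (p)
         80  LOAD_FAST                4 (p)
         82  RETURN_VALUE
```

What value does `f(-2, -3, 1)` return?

LOAD_FAST_LOAD_FAST b,c → push -3,1. Stack: [-3, 1]
BINARY_OP - → -3 - 1 = -4. Stack: [-4]
STORE_FAST w → w=-4. Stack: []
LOAD_FAST_LOAD_FAST b,w → push -3,-4. Stack: [-3, -4]
COMPARE_OP bool(==) → -3 vs -4 = False. Stack: [False]
POP_JUMP_IF_FALSE → pop False; jump. Stack: []
LOAD_FAST_LOAD_FAST w,a → push -4,-2. Stack: [-4, -2]
BINARY_OP & → -4 & -2 = -4. Stack: [-4]
LOAD_FAST w → push -4. Stack: [-4, -4]
BINARY_OP * → -4 * -4 = 16. Stack: [16]
STORE_FAST p → p=16. Stack: []
LOAD_FAST p → push 16. Stack: [16]
RETURN_VALUE → return 16.

16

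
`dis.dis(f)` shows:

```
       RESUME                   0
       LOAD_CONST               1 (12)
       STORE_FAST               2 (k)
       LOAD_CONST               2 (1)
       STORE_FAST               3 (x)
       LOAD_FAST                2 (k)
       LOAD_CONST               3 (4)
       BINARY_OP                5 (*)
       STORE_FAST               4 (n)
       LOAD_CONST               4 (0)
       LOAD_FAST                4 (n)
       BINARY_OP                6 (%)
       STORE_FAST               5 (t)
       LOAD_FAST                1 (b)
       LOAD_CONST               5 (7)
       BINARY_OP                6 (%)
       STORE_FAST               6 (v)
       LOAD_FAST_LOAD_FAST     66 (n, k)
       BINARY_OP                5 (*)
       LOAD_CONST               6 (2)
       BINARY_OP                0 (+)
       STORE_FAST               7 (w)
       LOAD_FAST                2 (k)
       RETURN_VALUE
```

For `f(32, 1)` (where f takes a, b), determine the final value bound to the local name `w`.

578

LOAD_CONST → push 12. Stack: [12]
STORE_FAST k → k=12. Stack: []
LOAD_CONST → push 1. Stack: [1]
STORE_FAST x → x=1. Stack: []
LOAD_FAST k → push 12. Stack: [12]
LOAD_CONST → push 4. Stack: [12, 4]
BINARY_OP * → 12 * 4 = 48. Stack: [48]
STORE_FAST n → n=48. Stack: []
LOAD_CONST → push 0. Stack: [0]
LOAD_FAST n → push 48. Stack: [0, 48]
BINARY_OP % → 0 % 48 = 0. Stack: [0]
STORE_FAST t → t=0. Stack: []
LOAD_FAST b → push 1. Stack: [1]
LOAD_CONST → push 7. Stack: [1, 7]
BINARY_OP % → 1 % 7 = 1. Stack: [1]
STORE_FAST v → v=1. Stack: []
LOAD_FAST_LOAD_FAST n,k → push 48,12. Stack: [48, 12]
BINARY_OP * → 48 * 12 = 576. Stack: [576]
LOAD_CONST → push 2. Stack: [576, 2]
BINARY_OP + → 576 + 2 = 578. Stack: [578]
STORE_FAST w → w=578. Stack: []
LOAD_FAST k → push 12. Stack: [12]
RETURN_VALUE → return 12.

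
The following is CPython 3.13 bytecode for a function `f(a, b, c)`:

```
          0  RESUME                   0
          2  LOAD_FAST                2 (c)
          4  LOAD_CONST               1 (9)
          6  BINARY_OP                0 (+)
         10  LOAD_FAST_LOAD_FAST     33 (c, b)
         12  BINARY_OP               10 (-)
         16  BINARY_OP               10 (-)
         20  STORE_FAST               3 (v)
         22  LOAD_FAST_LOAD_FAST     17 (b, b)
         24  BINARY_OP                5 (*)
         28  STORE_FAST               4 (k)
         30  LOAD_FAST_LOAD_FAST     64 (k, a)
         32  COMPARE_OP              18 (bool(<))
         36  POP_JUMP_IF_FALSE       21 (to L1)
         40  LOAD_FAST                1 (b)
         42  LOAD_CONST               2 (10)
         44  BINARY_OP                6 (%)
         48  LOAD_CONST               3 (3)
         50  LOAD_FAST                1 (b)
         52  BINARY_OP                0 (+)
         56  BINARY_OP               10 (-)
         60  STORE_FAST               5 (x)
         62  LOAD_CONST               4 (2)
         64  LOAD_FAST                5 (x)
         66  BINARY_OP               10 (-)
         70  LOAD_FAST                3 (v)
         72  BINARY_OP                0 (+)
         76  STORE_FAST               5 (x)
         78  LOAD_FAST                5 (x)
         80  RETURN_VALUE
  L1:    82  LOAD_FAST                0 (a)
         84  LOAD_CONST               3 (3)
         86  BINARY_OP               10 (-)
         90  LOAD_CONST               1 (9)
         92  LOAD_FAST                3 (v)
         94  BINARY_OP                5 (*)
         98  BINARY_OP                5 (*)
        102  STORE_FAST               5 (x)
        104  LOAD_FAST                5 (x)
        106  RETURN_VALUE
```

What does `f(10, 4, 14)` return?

LOAD_FAST c → push 14. Stack: [14]
LOAD_CONST → push 9. Stack: [14, 9]
BINARY_OP + → 14 + 9 = 23. Stack: [23]
LOAD_FAST_LOAD_FAST c,b → push 14,4. Stack: [23, 14, 4]
BINARY_OP - → 14 - 4 = 10. Stack: [23, 10]
BINARY_OP - → 23 - 10 = 13. Stack: [13]
STORE_FAST v → v=13. Stack: []
LOAD_FAST_LOAD_FAST b,b → push 4,4. Stack: [4, 4]
BINARY_OP * → 4 * 4 = 16. Stack: [16]
STORE_FAST k → k=16. Stack: []
LOAD_FAST_LOAD_FAST k,a → push 16,10. Stack: [16, 10]
COMPARE_OP bool(<) → 16 vs 10 = False. Stack: [False]
POP_JUMP_IF_FALSE → pop False; jump. Stack: []
LOAD_FAST a → push 10. Stack: [10]
LOAD_CONST → push 3. Stack: [10, 3]
BINARY_OP - → 10 - 3 = 7. Stack: [7]
LOAD_CONST → push 9. Stack: [7, 9]
LOAD_FAST v → push 13. Stack: [7, 9, 13]
BINARY_OP * → 9 * 13 = 117. Stack: [7, 117]
BINARY_OP * → 7 * 117 = 819. Stack: [819]
STORE_FAST x → x=819. Stack: []
LOAD_FAST x → push 819. Stack: [819]
RETURN_VALUE → return 819.

819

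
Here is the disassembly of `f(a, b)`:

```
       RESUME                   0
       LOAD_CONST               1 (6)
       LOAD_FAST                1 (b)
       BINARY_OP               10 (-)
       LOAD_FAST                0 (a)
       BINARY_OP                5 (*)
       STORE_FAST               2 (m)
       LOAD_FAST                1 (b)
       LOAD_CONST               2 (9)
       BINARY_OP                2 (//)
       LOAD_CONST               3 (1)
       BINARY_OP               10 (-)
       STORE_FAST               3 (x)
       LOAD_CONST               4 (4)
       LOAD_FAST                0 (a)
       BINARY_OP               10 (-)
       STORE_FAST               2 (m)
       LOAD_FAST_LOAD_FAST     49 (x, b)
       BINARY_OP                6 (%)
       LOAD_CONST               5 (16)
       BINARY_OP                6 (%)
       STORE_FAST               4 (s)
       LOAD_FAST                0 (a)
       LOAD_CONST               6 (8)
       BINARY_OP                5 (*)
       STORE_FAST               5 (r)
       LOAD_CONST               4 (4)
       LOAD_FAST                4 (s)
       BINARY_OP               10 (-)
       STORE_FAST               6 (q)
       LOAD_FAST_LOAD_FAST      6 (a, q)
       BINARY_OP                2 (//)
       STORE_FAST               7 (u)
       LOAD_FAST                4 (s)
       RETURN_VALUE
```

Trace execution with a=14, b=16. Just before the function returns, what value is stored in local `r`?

112

LOAD_CONST → push 6. Stack: [6]
LOAD_FAST b → push 16. Stack: [6, 16]
BINARY_OP - → 6 - 16 = -10. Stack: [-10]
LOAD_FAST a → push 14. Stack: [-10, 14]
BINARY_OP * → -10 * 14 = -140. Stack: [-140]
STORE_FAST m → m=-140. Stack: []
LOAD_FAST b → push 16. Stack: [16]
LOAD_CONST → push 9. Stack: [16, 9]
BINARY_OP // → 16 // 9 = 1. Stack: [1]
LOAD_CONST → push 1. Stack: [1, 1]
BINARY_OP - → 1 - 1 = 0. Stack: [0]
STORE_FAST x → x=0. Stack: []
LOAD_CONST → push 4. Stack: [4]
LOAD_FAST a → push 14. Stack: [4, 14]
BINARY_OP - → 4 - 14 = -10. Stack: [-10]
STORE_FAST m → m=-10. Stack: []
LOAD_FAST_LOAD_FAST x,b → push 0,16. Stack: [0, 16]
BINARY_OP % → 0 % 16 = 0. Stack: [0]
LOAD_CONST → push 16. Stack: [0, 16]
BINARY_OP % → 0 % 16 = 0. Stack: [0]
STORE_FAST s → s=0. Stack: []
LOAD_FAST a → push 14. Stack: [14]
LOAD_CONST → push 8. Stack: [14, 8]
BINARY_OP * → 14 * 8 = 112. Stack: [112]
STORE_FAST r → r=112. Stack: []
LOAD_CONST → push 4. Stack: [4]
LOAD_FAST s → push 0. Stack: [4, 0]
BINARY_OP - → 4 - 0 = 4. Stack: [4]
STORE_FAST q → q=4. Stack: []
LOAD_FAST_LOAD_FAST a,q → push 14,4. Stack: [14, 4]
BINARY_OP // → 14 // 4 = 3. Stack: [3]
STORE_FAST u → u=3. Stack: []
LOAD_FAST s → push 0. Stack: [0]
RETURN_VALUE → return 0.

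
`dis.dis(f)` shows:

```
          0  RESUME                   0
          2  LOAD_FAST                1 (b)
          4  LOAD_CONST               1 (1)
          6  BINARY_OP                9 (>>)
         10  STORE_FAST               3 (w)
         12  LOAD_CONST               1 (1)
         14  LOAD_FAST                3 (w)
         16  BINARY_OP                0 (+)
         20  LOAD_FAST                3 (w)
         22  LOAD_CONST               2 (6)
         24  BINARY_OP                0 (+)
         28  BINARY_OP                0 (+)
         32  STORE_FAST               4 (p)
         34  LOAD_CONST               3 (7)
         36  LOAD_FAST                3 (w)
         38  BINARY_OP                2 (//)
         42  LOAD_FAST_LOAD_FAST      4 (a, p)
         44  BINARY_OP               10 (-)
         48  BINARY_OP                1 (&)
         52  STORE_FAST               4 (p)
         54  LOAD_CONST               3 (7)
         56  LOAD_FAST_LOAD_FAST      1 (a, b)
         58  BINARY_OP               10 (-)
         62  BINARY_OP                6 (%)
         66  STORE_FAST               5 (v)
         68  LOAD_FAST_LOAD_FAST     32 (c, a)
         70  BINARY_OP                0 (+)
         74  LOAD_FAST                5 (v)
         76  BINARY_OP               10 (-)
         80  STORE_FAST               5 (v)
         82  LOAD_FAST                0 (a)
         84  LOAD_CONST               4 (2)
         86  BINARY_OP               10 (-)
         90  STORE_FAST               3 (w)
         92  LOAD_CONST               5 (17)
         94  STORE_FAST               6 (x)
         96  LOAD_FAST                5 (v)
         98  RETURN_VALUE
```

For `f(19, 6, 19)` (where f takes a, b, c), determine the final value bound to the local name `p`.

2

LOAD_FAST b → push 6. Stack: [6]
LOAD_CONST → push 1. Stack: [6, 1]
BINARY_OP >> → 6 >> 1 = 3. Stack: [3]
STORE_FAST w → w=3. Stack: []
LOAD_CONST → push 1. Stack: [1]
LOAD_FAST w → push 3. Stack: [1, 3]
BINARY_OP + → 1 + 3 = 4. Stack: [4]
LOAD_FAST w → push 3. Stack: [4, 3]
LOAD_CONST → push 6. Stack: [4, 3, 6]
BINARY_OP + → 3 + 6 = 9. Stack: [4, 9]
BINARY_OP + → 4 + 9 = 13. Stack: [13]
STORE_FAST p → p=13. Stack: []
LOAD_CONST → push 7. Stack: [7]
LOAD_FAST w → push 3. Stack: [7, 3]
BINARY_OP // → 7 // 3 = 2. Stack: [2]
LOAD_FAST_LOAD_FAST a,p → push 19,13. Stack: [2, 19, 13]
BINARY_OP - → 19 - 13 = 6. Stack: [2, 6]
BINARY_OP & → 2 & 6 = 2. Stack: [2]
STORE_FAST p → p=2. Stack: []
LOAD_CONST → push 7. Stack: [7]
LOAD_FAST_LOAD_FAST a,b → push 19,6. Stack: [7, 19, 6]
BINARY_OP - → 19 - 6 = 13. Stack: [7, 13]
BINARY_OP % → 7 % 13 = 7. Stack: [7]
STORE_FAST v → v=7. Stack: []
LOAD_FAST_LOAD_FAST c,a → push 19,19. Stack: [19, 19]
BINARY_OP + → 19 + 19 = 38. Stack: [38]
LOAD_FAST v → push 7. Stack: [38, 7]
BINARY_OP - → 38 - 7 = 31. Stack: [31]
STORE_FAST v → v=31. Stack: []
LOAD_FAST a → push 19. Stack: [19]
LOAD_CONST → push 2. Stack: [19, 2]
BINARY_OP - → 19 - 2 = 17. Stack: [17]
STORE_FAST w → w=17. Stack: []
LOAD_CONST → push 17. Stack: [17]
STORE_FAST x → x=17. Stack: []
LOAD_FAST v → push 31. Stack: [31]
RETURN_VALUE → return 31.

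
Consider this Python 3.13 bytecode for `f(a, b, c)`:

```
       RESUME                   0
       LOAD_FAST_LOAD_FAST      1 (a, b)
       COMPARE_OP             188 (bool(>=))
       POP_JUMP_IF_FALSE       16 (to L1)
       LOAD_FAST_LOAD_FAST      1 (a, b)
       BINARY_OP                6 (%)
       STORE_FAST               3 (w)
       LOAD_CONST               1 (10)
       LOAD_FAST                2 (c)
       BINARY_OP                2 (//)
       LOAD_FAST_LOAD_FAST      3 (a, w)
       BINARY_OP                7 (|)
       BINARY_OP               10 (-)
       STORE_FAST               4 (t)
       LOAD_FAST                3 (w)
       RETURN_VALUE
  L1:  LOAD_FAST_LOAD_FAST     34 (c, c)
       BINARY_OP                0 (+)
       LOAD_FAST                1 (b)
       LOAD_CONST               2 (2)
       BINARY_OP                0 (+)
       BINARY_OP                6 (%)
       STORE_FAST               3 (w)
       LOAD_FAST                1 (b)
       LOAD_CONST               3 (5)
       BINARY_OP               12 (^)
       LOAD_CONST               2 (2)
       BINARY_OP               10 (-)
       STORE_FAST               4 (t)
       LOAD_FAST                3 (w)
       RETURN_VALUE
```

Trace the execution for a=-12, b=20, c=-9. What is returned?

4

LOAD_FAST_LOAD_FAST a,b → push -12,20. Stack: [-12, 20]
COMPARE_OP bool(>=) → -12 vs 20 = False. Stack: [False]
POP_JUMP_IF_FALSE → pop False; jump. Stack: []
LOAD_FAST_LOAD_FAST c,c → push -9,-9. Stack: [-9, -9]
BINARY_OP + → -9 + -9 = -18. Stack: [-18]
LOAD_FAST b → push 20. Stack: [-18, 20]
LOAD_CONST → push 2. Stack: [-18, 20, 2]
BINARY_OP + → 20 + 2 = 22. Stack: [-18, 22]
BINARY_OP % → -18 % 22 = 4. Stack: [4]
STORE_FAST w → w=4. Stack: []
LOAD_FAST b → push 20. Stack: [20]
LOAD_CONST → push 5. Stack: [20, 5]
BINARY_OP ^ → 20 ^ 5 = 17. Stack: [17]
LOAD_CONST → push 2. Stack: [17, 2]
BINARY_OP - → 17 - 2 = 15. Stack: [15]
STORE_FAST t → t=15. Stack: []
LOAD_FAST w → push 4. Stack: [4]
RETURN_VALUE → return 4.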